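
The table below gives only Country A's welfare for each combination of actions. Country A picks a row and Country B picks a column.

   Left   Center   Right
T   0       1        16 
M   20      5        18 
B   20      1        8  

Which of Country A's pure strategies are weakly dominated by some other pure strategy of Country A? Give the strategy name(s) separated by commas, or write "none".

M weakly dominates T — Left: 20>0, Center: 5>1, Right: 18>16.
M: no other strategy beats it everywhere (T at Left (20>0); B at Center (5>1)).
M weakly dominates B — Left: 20=20, Center: 5>1, Right: 18>8.

T, B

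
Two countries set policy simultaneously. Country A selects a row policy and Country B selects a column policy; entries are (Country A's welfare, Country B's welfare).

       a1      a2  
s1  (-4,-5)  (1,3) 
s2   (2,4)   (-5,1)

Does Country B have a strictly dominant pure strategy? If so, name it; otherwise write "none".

none

a1 fails to dominate a2 at s1 (-5<3).
a2 fails to dominate a1 at s2 (1<4).
No single strategy dominates all the others.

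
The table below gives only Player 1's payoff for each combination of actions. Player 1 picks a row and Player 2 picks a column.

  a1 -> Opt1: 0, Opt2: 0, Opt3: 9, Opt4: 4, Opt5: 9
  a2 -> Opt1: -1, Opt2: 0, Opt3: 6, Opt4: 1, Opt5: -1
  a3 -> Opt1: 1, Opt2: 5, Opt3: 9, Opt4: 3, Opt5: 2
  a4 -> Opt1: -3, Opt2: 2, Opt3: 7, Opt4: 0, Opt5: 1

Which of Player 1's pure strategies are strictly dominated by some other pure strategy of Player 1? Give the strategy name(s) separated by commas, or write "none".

a1 is not dominated — it holds its own against a2 at Opt1 (0>-1); a3 at Opt3 (9=9); a4 at Opt1 (0>-3).
a2: dominated, since a3 does at least as well everywhere (Opt1: 1>-1, Opt2: 5>0, Opt3: 9>6, Opt4: 3>1, Opt5: 2>-1).
a3: no other strategy beats it everywhere (a1 at Opt1 (1>0); a2 at Opt1 (1>-1); a4 at Opt1 (1>-3)).
a4: dominated, since a3 does at least as well everywhere (Opt1: 1>-3, Opt2: 5>2, Opt3: 9>7, Opt4: 3>0, Opt5: 2>1).

a2, a4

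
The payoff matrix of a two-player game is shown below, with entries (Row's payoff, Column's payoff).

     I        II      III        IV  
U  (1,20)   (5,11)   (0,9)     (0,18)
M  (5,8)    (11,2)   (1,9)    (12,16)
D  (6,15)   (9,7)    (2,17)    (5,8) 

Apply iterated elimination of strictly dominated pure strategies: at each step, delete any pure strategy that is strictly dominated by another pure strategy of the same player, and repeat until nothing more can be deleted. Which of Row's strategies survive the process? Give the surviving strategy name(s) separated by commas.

For Row, M strictly dominates U on the remaining columns (I: 5>1, II: 11>5, III: 1>0, IV: 12>0); eliminate U.
For Column, III strictly dominates I on the remaining rows (M: 9>8, D: 17>15); eliminate I.
Column's strategy II is strictly dominated by III (M: 9>2, D: 17>7) and is removed.
Among the remaining strategies, none is strictly dominated by another pure strategy of the same player, so the elimination stops.
Surviving strategies — Row: {M, D}; Column: {III, IV}.

M, D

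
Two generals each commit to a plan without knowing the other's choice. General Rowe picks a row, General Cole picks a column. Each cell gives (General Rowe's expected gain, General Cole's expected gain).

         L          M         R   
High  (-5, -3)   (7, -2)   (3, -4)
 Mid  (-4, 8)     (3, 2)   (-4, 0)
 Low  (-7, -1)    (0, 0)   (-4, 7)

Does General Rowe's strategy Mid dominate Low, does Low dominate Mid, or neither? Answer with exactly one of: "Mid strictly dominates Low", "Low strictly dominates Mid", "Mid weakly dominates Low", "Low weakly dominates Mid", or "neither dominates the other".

Mid weakly dominates Low

Mid's payoffs vs Low's, by General Cole's action — L: -4>-7, M: 3>0, R: -4=-4.
Mid is at least as good everywhere and strictly better somewhere (tied only at R), so Mid weakly but not strictly dominates Low.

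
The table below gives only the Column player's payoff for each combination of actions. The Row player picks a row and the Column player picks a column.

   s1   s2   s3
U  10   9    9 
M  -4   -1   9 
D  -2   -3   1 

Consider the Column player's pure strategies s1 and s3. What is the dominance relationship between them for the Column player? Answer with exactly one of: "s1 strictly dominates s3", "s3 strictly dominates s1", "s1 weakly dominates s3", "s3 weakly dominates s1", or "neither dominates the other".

neither dominates the other

s1's payoffs vs s3's, by the Row player's action — U: 10>9, M: -4<9, D: -2<1.
s1 does better at U but worse at M, D; neither strategy dominates the other.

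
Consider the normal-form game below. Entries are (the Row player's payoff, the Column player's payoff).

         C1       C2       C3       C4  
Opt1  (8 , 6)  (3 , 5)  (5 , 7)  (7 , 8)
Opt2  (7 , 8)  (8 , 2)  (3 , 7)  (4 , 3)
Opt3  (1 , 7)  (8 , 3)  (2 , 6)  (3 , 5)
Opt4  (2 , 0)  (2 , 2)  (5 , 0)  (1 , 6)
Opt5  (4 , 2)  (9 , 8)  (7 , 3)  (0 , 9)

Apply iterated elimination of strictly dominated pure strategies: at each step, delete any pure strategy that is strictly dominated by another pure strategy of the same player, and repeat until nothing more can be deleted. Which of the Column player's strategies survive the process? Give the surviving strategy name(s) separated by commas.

C4

The Column player's strategy C2 is strictly dominated by C4 (Opt1: 8>5, Opt2: 3>2, Opt3: 5>3, Opt4: 6>2, Opt5: 9>8) and is removed.
Row Opt2 is eliminated: Opt1 beats it against every remaining column (C1: 8>7, C3: 5>3, C4: 7>4).
The Row player's strategy Opt3 is strictly dominated by Opt1 (C1: 8>1, C3: 5>2, C4: 7>3) and is removed.
Column C1 is eliminated: C4 beats it against every remaining row (Opt1: 8>6, Opt4: 6>0, Opt5: 9>2).
For the Column player, C4 strictly dominates C3 on the remaining rows (Opt1: 8>7, Opt4: 6>0, Opt5: 9>3); eliminate C3.
The Row player's strategy Opt4 is strictly dominated by Opt1 (C4: 7>1) and is removed.
Row Opt5 is eliminated: Opt1 beats it against every remaining column (C4: 7>0).
Among the remaining strategies, none is strictly dominated by another pure strategy of the same player, so the elimination stops.
Surviving strategies — the Row player: {Opt1}; the Column player: {C4}.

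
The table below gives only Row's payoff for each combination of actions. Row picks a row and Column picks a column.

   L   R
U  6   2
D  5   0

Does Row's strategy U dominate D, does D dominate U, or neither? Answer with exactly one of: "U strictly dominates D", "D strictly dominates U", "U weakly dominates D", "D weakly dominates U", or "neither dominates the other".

U strictly dominates D

Compare U to D across each opponent action: L: 6>5, R: 2>0.
U gives a strictly higher payoff against each opponent action, so U strictly dominates D.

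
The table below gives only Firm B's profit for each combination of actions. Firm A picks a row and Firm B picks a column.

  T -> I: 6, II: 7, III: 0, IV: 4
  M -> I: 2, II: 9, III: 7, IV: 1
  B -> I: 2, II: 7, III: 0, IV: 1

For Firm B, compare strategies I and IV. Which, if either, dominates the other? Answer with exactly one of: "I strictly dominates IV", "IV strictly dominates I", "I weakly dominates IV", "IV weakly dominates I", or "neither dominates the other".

I strictly dominates IV

Compare I to IV across each choice by Firm A: T: 6>4, M: 2>1, B: 2>1.
I gives a strictly higher payoff against each choice by Firm A, so I strictly dominates IV.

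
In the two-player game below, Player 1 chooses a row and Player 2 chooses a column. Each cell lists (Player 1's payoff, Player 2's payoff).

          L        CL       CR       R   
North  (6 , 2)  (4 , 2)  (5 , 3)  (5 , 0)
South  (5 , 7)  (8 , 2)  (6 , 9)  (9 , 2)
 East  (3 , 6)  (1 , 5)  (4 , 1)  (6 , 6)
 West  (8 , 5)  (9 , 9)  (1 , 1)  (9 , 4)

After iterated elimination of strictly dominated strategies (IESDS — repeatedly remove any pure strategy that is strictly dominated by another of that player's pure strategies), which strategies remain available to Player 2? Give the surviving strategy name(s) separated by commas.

L, CL, CR

For Player 1, South strictly dominates East on the remaining columns (L: 5>3, CL: 8>1, CR: 6>4, R: 9>6); eliminate East.
For Player 2, L strictly dominates R on the remaining rows (North: 2>0, South: 7>2, West: 5>4); eliminate R.
Among the remaining strategies, none is strictly dominated by another pure strategy of the same player, so the elimination stops.
Surviving strategies — Player 1: {North, South, West}; Player 2: {L, CL, CR}.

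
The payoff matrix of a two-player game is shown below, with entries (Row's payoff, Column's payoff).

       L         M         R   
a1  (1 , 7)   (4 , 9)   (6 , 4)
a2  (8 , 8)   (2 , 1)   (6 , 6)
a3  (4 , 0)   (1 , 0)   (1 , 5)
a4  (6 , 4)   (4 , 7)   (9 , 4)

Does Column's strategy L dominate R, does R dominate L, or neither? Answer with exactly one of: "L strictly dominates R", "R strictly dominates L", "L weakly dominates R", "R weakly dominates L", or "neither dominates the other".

L's payoffs vs R's, by Row's action — a1: 7>4, a2: 8>6, a3: 0<5, a4: 4=4.
L does better at a1, a2 but worse at a3; neither strategy dominates the other.

neither dominates the other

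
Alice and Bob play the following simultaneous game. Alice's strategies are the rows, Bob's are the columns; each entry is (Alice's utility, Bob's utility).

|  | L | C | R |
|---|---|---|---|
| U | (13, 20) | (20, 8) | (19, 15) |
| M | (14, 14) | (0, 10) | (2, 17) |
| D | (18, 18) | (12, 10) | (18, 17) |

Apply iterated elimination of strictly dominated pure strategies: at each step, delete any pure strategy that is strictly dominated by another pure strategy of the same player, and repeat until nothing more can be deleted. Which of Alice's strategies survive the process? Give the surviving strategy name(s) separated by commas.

D

Alice's strategy M is strictly dominated by D (L: 18>14, C: 12>0, R: 18>2) and is removed.
For Bob, L strictly dominates C on the remaining rows (U: 20>8, D: 18>10); eliminate C.
Bob's strategy R is strictly dominated by L (U: 20>15, D: 18>17) and is removed.
Alice's strategy U is strictly dominated by D (L: 18>13) and is removed.
Among the remaining strategies, none is strictly dominated by another pure strategy of the same player, so the elimination stops.
Surviving strategies — Alice: {D}; Bob: {L}.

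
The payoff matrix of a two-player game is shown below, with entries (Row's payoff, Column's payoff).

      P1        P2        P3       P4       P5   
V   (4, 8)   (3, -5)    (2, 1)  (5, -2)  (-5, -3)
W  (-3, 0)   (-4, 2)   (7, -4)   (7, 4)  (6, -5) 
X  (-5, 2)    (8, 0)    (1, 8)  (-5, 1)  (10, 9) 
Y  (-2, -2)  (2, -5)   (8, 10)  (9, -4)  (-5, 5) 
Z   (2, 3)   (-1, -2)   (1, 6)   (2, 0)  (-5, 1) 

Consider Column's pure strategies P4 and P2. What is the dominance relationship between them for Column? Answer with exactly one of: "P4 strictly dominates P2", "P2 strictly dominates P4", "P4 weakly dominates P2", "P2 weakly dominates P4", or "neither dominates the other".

P4 strictly dominates P2

Compare P4 to P2 across each opponent action: V: -2>-5, W: 4>2, X: 1>0, Y: -4>-5, Z: 0>-2.
P4 gives a strictly higher payoff against each opponent action, so P4 strictly dominates P2.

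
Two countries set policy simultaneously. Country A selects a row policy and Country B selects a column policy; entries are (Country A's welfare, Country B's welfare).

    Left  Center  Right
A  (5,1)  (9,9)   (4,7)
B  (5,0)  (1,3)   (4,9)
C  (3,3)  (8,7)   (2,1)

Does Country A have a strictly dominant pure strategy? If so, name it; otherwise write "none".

A fails to dominate B at Left (5=5).
B fails to dominate A at Left (5=5).
C fails to dominate A at Left (3<5).
No single strategy dominates all the others.

none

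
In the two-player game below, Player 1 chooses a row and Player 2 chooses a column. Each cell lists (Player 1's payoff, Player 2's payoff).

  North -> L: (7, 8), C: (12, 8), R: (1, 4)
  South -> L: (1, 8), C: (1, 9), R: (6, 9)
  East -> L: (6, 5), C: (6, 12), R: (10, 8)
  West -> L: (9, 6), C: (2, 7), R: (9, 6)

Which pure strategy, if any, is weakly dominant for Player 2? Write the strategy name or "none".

C

C vs L: North: 8=8, South: 9>8, East: 12>5, West: 7>6.
C vs R: North: 8>4, South: 9=9, East: 12>8, West: 7>6.
C is at least as good as every other strategy against every opponent action, so it is weakly dominant.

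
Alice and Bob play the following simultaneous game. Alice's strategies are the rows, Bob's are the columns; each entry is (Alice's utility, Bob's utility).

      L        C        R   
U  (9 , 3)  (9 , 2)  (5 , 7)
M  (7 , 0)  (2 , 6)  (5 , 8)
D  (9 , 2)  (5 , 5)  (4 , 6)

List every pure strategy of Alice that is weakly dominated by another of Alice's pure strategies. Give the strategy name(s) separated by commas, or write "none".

M, D

U is not dominated — it holds its own against M at L (9>7); D at C (9>5).
U weakly dominates M — L: 9>7, C: 9>2, R: 5=5.
U weakly dominates D — L: 9=9, C: 9>5, R: 5>4.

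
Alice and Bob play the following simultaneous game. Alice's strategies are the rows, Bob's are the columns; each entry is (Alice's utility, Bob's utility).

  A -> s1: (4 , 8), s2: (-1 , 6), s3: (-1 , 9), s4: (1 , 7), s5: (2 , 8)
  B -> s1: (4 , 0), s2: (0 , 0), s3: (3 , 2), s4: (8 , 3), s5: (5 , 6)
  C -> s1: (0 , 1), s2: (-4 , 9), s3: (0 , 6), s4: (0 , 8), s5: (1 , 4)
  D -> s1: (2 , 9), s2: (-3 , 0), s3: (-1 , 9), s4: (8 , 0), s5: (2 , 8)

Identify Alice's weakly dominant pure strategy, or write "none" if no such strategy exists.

B vs A: s1: 4=4, s2: 0>-1, s3: 3>-1, s4: 8>1, s5: 5>2.
B vs C: s1: 4>0, s2: 0>-4, s3: 3>0, s4: 8>0, s5: 5>1.
B vs D: s1: 4>2, s2: 0>-3, s3: 3>-1, s4: 8=8, s5: 5>2.
B is at least as good as every other strategy against every opponent action, so it is weakly dominant.

B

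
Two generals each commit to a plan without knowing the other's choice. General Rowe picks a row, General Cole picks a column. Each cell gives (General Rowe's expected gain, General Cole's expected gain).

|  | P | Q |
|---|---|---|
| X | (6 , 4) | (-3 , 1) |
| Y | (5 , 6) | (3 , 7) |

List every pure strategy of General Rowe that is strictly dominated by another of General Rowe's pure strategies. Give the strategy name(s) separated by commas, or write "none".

Nothing dominates X: Y at P (6>5).
Y is not dominated — it holds its own against X at Q (3>-3).

none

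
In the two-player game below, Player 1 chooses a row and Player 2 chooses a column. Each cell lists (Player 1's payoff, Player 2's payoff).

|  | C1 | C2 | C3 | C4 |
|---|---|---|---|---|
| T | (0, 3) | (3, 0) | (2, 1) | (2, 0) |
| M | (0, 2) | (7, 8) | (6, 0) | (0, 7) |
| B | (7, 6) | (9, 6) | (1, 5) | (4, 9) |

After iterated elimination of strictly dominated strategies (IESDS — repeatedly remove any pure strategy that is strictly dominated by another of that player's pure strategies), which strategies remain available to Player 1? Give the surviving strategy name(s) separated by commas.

B

For Player 2, C1 strictly dominates C3 on the remaining rows (T: 3>1, M: 2>0, B: 6>5); eliminate C3.
Row T is eliminated: B beats it against every remaining column (C1: 7>0, C2: 9>3, C4: 4>2).
For Player 1, B strictly dominates M on the remaining columns (C1: 7>0, C2: 9>7, C4: 4>0); eliminate M.
Column C1 is eliminated: C4 beats it against every remaining row (B: 9>6).
Player 2's strategy C2 is strictly dominated by C4 (B: 9>6) and is removed.
Among the remaining strategies, none is strictly dominated by another pure strategy of the same player, so the elimination stops.
Surviving strategies — Player 1: {B}; Player 2: {C4}.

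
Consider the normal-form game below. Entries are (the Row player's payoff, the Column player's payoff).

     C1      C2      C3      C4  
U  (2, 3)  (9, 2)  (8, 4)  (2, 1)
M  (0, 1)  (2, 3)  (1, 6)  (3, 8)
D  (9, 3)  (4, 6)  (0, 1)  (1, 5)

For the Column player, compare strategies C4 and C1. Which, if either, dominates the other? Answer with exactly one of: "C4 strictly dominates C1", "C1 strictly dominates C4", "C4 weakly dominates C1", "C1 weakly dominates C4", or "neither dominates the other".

C4's payoffs vs C1's, by the Row player's action — U: 1<3, M: 8>1, D: 5>3.
C4 does better at M, D but worse at U; neither strategy dominates the other.

neither dominates the other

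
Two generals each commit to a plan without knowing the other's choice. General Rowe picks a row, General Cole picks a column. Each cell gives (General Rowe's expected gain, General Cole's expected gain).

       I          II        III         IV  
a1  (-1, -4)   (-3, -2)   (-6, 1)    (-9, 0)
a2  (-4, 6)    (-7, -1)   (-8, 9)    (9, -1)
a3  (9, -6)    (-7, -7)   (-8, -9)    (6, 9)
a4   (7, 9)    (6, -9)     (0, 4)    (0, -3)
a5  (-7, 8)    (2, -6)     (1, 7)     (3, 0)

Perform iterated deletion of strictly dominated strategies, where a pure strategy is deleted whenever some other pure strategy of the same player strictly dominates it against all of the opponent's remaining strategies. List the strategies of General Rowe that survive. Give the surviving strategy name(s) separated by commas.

a2, a3, a4, a5

General Rowe's strategy a1 is strictly dominated by a4 (I: 7>-1, II: 6>-3, III: 0>-6, IV: 0>-9) and is removed.
For General Cole, I strictly dominates II on the remaining rows (a2: 6>-1, a3: -6>-7, a4: 9>-9, a5: 8>-6); eliminate II.
Among the remaining strategies, none is strictly dominated by another pure strategy of the same player, so the elimination stops.
Surviving strategies — General Rowe: {a2, a3, a4, a5}; General Cole: {I, III, IV}.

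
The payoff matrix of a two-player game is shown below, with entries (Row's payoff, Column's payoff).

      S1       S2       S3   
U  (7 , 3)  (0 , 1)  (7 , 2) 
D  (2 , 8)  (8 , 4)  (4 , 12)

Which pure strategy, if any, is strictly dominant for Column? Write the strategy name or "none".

none

S1 fails to dominate S3 at D (8<12).
S2 fails to dominate S1 at U (1<3).
S3 fails to dominate S1 at U (2<3).
No single strategy dominates all the others.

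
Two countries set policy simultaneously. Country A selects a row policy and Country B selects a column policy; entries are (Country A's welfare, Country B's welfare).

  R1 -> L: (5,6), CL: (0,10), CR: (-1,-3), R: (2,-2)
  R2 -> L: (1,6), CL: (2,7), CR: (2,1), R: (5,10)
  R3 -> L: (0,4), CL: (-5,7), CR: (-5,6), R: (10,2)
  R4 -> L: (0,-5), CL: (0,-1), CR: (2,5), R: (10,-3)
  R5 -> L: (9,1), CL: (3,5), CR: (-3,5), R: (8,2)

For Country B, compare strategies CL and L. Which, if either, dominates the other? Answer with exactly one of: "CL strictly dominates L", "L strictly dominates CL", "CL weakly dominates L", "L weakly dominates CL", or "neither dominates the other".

CL strictly dominates L

Compare CL to L across each opponent action: R1: 10>6, R2: 7>6, R3: 7>4, R4: -1>-5, R5: 5>1.
CL gives a strictly higher payoff against each opponent action, so CL strictly dominates L.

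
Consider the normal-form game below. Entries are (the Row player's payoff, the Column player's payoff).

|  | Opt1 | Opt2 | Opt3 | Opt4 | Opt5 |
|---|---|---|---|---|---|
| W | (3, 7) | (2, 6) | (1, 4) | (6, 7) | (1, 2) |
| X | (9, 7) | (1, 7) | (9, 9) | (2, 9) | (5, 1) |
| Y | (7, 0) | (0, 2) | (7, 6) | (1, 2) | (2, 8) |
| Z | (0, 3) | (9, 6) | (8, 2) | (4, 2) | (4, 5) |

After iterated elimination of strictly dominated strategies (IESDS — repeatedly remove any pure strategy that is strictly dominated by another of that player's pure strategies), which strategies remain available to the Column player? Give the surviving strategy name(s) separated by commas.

The Row player's strategy Y is strictly dominated by X (Opt1: 9>7, Opt2: 1>0, Opt3: 9>7, Opt4: 2>1, Opt5: 5>2) and is removed.
The Column player's strategy Opt5 is strictly dominated by Opt2 (W: 6>2, X: 7>1, Z: 6>5) and is removed.
Among the remaining strategies, none is strictly dominated by another pure strategy of the same player, so the elimination stops.
Surviving strategies — the Row player: {W, X, Z}; the Column player: {Opt1, Opt2, Opt3, Opt4}.

Opt1, Opt2, Opt3, Opt4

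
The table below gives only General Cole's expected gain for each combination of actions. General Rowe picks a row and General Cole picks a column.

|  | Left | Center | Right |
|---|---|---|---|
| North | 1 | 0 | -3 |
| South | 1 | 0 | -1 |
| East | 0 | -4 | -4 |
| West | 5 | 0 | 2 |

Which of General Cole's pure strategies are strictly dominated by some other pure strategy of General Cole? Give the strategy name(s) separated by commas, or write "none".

Center, Right

Nothing dominates Left: Center at North (1>0); Right at North (1>-3).
Center: dominated, since Left does at least as well everywhere (North: 1>0, South: 1>0, East: 0>-4, West: 5>0).
Right: dominated, since Left does at least as well everywhere (North: 1>-3, South: 1>-1, East: 0>-4, West: 5>2).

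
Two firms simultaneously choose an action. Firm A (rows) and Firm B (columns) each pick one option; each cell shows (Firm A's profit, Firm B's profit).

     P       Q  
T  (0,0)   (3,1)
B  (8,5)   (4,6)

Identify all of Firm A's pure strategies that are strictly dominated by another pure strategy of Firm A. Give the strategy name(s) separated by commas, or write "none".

T is strictly dominated by B (P: 8>0, Q: 4>3).
B is not dominated — it holds its own against T at P (8>0).

T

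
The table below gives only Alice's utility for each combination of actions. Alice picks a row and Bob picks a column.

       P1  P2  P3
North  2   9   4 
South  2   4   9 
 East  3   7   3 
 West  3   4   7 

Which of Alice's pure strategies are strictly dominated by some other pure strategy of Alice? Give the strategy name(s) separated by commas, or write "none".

none

North is not dominated — it holds its own against South at P1 (2=2); East at P2 (9>7); West at P2 (9>4).
South: no other strategy beats it everywhere (North at P1 (2=2); East at P3 (9>3); West at P2 (4=4)).
East is not dominated — it holds its own against North at P1 (3>2); South at P1 (3>2); West at P1 (3=3).
Nothing dominates West: North at P1 (3>2); South at P1 (3>2); East at P1 (3=3).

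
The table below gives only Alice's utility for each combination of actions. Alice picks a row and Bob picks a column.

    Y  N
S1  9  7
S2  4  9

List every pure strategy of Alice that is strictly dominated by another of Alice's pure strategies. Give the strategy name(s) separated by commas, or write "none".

S1 is not dominated — it holds its own against S2 at Y (9>4).
S2 is not dominated — it holds its own against S1 at N (9>7).

none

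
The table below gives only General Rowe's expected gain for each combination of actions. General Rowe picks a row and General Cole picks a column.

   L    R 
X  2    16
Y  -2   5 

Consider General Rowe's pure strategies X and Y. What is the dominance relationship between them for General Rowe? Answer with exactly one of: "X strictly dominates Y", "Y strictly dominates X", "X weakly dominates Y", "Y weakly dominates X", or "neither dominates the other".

X's payoffs vs Y's, by General Cole's action — L: 2>-2, R: 16>5.
X gives a strictly higher payoff against each choice by General Cole, so X strictly dominates Y.

X strictly dominates Y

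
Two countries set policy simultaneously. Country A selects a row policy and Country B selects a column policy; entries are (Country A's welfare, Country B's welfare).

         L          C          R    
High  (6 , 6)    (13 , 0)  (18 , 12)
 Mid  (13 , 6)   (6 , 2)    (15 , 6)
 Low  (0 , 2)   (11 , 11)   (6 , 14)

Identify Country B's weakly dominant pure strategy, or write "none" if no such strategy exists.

R vs L: High: 12>6, Mid: 6=6, Low: 14>2.
R vs C: High: 12>0, Mid: 6>2, Low: 14>11.
R is at least as good as every other strategy against every opponent action, so it is weakly dominant.

R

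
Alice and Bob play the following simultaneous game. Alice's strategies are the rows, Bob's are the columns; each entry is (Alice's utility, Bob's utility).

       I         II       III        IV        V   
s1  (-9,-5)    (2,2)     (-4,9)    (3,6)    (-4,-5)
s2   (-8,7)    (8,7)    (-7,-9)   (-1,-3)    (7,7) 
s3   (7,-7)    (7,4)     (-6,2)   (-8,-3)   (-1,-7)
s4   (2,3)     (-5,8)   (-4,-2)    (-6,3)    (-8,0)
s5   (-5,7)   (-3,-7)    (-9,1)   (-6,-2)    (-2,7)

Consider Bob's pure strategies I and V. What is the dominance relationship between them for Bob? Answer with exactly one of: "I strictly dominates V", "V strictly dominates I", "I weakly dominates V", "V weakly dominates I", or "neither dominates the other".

I's payoffs vs V's, by Alice's action — s1: -5=-5, s2: 7=7, s3: -7=-7, s4: 3>0, s5: 7=7.
I is at least as good everywhere and strictly better somewhere (tied only at s1, s2, s3, s5), so I weakly but not strictly dominates V.

I weakly dominates V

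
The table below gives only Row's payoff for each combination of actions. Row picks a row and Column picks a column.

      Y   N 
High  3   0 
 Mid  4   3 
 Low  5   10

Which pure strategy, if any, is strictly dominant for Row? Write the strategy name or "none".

Low

Low vs High: Y: 5>3, N: 10>0.
Low vs Mid: Y: 5>4, N: 10>3.
Low strictly beats every other strategy against every opponent action, so it is strictly dominant.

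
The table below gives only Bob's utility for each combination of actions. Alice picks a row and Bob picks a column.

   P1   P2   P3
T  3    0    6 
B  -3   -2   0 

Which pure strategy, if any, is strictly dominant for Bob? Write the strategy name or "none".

P3 vs P1: T: 6>3, B: 0>-3.
P3 vs P2: T: 6>0, B: 0>-2.
P3 strictly beats every other strategy against every opponent action, so it is strictly dominant.

P3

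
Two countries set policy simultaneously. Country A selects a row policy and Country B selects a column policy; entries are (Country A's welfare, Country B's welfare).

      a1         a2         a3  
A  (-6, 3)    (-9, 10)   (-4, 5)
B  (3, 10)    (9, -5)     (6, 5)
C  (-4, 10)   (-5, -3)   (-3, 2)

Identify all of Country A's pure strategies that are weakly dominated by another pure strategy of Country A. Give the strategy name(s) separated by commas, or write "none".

A, C

B weakly dominates A — a1: 3>-6, a2: 9>-9, a3: 6>-4.
Nothing dominates B: A at a1 (3>-6); C at a1 (3>-4).
C: dominated, since B does at least as well everywhere (a1: 3>-4, a2: 9>-5, a3: 6>-3).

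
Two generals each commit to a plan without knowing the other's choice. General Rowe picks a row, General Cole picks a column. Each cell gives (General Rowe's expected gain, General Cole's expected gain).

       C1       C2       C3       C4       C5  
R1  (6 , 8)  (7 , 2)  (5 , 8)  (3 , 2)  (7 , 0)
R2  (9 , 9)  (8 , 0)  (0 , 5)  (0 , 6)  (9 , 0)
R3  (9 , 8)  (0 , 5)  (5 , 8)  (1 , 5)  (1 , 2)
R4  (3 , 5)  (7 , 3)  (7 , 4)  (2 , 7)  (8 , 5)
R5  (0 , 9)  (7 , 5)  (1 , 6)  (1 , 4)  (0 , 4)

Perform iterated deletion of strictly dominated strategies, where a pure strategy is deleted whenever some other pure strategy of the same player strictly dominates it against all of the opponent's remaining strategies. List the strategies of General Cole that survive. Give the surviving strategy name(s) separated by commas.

For General Cole, C1 strictly dominates C2 on the remaining rows (R1: 8>2, R2: 9>0, R3: 8>5, R4: 5>3, R5: 9>5); eliminate C2.
Row R5 is eliminated: R1 beats it against every remaining column (C1: 6>0, C3: 5>1, C4: 3>1, C5: 7>0).
For General Cole, C4 strictly dominates C5 on the remaining rows (R1: 2>0, R2: 6>0, R3: 5>2, R4: 7>5); eliminate C5.
Among the remaining strategies, none is strictly dominated by another pure strategy of the same player, so the elimination stops.
Surviving strategies — General Rowe: {R1, R2, R3, R4}; General Cole: {C1, C3, C4}.

C1, C3, C4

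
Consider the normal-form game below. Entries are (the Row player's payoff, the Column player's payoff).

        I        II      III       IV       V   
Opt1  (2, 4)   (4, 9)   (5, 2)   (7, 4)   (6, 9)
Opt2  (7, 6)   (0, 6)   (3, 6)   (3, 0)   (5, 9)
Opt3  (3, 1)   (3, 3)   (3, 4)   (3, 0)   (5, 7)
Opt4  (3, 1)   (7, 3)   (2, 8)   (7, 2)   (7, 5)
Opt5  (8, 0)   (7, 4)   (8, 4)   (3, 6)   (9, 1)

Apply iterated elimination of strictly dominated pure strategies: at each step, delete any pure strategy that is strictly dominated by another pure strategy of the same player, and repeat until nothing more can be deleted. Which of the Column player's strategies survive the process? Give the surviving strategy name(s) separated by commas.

Column I is eliminated: V beats it against every remaining row (Opt1: 9>4, Opt2: 9>6, Opt3: 7>1, Opt4: 5>1, Opt5: 1>0).
The Row player's strategy Opt2 is strictly dominated by Opt1 (II: 4>0, III: 5>3, IV: 7>3, V: 6>5) and is removed.
Row Opt3 is eliminated: Opt1 beats it against every remaining column (II: 4>3, III: 5>3, IV: 7>3, V: 6>5).
Among the remaining strategies, none is strictly dominated by another pure strategy of the same player, so the elimination stops.
Surviving strategies — the Row player: {Opt1, Opt4, Opt5}; the Column player: {II, III, IV, V}.

II, III, IV, V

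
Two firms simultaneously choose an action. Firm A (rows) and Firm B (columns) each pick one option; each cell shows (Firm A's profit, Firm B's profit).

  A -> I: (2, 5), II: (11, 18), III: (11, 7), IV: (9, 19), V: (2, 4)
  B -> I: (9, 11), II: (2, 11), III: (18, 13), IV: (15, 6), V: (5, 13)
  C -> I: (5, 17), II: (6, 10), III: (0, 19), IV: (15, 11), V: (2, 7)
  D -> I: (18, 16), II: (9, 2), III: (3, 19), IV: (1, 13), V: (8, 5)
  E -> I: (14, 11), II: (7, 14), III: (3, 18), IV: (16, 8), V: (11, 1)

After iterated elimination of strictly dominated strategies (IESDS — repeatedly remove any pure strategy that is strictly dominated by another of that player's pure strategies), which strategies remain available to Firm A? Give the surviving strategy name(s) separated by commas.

A, B, D, E

For Firm A, E strictly dominates C on the remaining columns (I: 14>5, II: 7>6, III: 3>0, IV: 16>15, V: 11>2); eliminate C.
For Firm B, III strictly dominates I on the remaining rows (A: 7>5, B: 13>11, D: 19>16, E: 18>11); eliminate I.
Among the remaining strategies, none is strictly dominated by another pure strategy of the same player, so the elimination stops.
Surviving strategies — Firm A: {A, B, D, E}; Firm B: {II, III, IV, V}.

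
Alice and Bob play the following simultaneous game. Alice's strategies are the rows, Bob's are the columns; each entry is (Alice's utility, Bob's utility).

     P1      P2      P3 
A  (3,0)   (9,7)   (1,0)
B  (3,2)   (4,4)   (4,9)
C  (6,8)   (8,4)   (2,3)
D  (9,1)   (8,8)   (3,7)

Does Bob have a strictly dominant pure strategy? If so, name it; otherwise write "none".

P1 fails to dominate P2 at A (0<7).
P2 fails to dominate P1 at C (4<8).
P3 fails to dominate P1 at A (0=0).
No single strategy dominates all the others.

none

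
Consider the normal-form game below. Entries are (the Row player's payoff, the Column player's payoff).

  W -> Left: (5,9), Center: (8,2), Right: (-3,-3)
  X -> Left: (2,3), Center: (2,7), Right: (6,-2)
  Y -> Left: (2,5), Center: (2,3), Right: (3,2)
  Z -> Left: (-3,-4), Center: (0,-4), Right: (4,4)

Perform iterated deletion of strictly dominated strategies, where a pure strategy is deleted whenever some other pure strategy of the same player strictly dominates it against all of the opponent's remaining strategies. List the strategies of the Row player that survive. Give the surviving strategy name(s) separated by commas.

Row Z is eliminated: X beats it against every remaining column (Left: 2>-3, Center: 2>0, Right: 6>4).
Column Right is eliminated: Left beats it against every remaining row (W: 9>-3, X: 3>-2, Y: 5>2).
For the Row player, W strictly dominates X on the remaining columns (Left: 5>2, Center: 8>2); eliminate X.
Row Y is eliminated: W beats it against every remaining column (Left: 5>2, Center: 8>2).
The Column player's strategy Center is strictly dominated by Left (W: 9>2) and is removed.
Among the remaining strategies, none is strictly dominated by another pure strategy of the same player, so the elimination stops.
Surviving strategies — the Row player: {W}; the Column player: {Left}.

W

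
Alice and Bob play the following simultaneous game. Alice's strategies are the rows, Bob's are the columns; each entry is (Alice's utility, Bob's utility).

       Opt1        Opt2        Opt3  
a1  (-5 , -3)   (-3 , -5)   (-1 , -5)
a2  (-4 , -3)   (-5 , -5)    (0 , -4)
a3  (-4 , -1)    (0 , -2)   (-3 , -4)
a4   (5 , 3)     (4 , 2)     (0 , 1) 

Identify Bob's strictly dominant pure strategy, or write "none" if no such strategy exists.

Opt1

Opt1 vs Opt2: a1: -3>-5, a2: -3>-5, a3: -1>-2, a4: 3>2.
Opt1 vs Opt3: a1: -3>-5, a2: -3>-4, a3: -1>-4, a4: 3>1.
Opt1 strictly beats every other strategy against every opponent action, so it is strictly dominant.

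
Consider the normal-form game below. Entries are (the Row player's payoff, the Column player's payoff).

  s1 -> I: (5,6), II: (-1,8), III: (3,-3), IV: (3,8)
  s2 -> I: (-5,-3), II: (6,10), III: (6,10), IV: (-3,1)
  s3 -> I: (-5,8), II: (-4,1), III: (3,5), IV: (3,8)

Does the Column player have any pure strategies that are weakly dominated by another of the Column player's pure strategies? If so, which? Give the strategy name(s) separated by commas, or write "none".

I

I: dominated, since IV does at least as well everywhere (s1: 8>6, s2: 1>-3, s3: 8=8).
II: no other strategy beats it everywhere (I at s1 (8>6); III at s1 (8>-3); IV at s2 (10>1)).
Nothing dominates III: I at s2 (10>-3); II at s3 (5>1); IV at s2 (10>1).
IV is not dominated — it holds its own against I at s1 (8>6); II at s3 (8>1); III at s1 (8>-3).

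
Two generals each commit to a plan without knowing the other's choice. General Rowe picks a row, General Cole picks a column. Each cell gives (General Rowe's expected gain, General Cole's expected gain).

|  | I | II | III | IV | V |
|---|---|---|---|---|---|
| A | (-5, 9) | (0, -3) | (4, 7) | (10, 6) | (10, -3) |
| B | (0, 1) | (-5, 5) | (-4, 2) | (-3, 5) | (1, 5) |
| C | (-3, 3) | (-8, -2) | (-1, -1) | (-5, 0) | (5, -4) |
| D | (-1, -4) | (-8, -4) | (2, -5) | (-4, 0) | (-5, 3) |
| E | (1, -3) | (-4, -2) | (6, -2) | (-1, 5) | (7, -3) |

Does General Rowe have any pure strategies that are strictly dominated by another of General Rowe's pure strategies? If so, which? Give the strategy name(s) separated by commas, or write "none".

B, C, D

Nothing dominates A: B at II (0>-5); C at II (0>-8); D at II (0>-8); E at II (0>-4).
B is strictly dominated by E (I: 1>0, II: -4>-5, III: 6>-4, IV: -1>-3, V: 7>1).
C: dominated, since E does at least as well everywhere (I: 1>-3, II: -4>-8, III: 6>-1, IV: -1>-5, V: 7>5).
D: dominated, since E does at least as well everywhere (I: 1>-1, II: -4>-8, III: 6>2, IV: -1>-4, V: 7>-5).
E: no other strategy beats it everywhere (A at I (1>-5); B at I (1>0); C at I (1>-3); D at I (1>-1)).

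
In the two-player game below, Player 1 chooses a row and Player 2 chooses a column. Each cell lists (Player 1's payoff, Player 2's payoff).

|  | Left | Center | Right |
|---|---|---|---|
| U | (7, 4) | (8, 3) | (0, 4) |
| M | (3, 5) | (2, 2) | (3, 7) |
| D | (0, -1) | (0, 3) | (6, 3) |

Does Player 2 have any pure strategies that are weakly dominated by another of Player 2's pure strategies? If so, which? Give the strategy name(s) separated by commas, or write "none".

Right weakly dominates Left — U: 4=4, M: 7>5, D: 3>-1.
Center is weakly dominated by Right (U: 4>3, M: 7>2, D: 3=3).
Nothing dominates Right: Left at M (7>5); Center at U (4>3).

Left, Center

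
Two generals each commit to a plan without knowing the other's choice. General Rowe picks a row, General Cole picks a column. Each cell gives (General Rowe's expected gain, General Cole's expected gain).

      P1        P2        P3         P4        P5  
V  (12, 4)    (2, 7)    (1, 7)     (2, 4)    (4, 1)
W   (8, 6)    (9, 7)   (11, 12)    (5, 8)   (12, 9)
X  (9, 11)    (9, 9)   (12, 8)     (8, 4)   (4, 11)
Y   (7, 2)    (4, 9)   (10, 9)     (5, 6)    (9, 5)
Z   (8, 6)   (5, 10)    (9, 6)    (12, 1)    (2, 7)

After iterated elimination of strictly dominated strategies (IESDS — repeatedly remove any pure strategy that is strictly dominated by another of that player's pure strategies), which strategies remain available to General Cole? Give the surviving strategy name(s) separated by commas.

P1, P2, P3, P5

For General Cole, P3 strictly dominates P4 on the remaining rows (V: 7>4, W: 12>8, X: 8>4, Y: 9>6, Z: 6>1); eliminate P4.
For General Rowe, W strictly dominates Y on the remaining columns (P1: 8>7, P2: 9>4, P3: 11>10, P5: 12>9); eliminate Y.
Row Z is eliminated: X beats it against every remaining column (P1: 9>8, P2: 9>5, P3: 12>9, P5: 4>2).
Among the remaining strategies, none is strictly dominated by another pure strategy of the same player, so the elimination stops.
Surviving strategies — General Rowe: {V, W, X}; General Cole: {P1, P2, P3, P5}.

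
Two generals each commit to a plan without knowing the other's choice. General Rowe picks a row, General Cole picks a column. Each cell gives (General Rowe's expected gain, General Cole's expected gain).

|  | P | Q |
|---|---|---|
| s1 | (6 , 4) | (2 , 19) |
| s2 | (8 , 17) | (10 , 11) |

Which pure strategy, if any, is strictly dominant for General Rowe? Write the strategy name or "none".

s2 vs s1: P: 8>6, Q: 10>2.
s2 strictly beats every other strategy against every opponent action, so it is strictly dominant.

s2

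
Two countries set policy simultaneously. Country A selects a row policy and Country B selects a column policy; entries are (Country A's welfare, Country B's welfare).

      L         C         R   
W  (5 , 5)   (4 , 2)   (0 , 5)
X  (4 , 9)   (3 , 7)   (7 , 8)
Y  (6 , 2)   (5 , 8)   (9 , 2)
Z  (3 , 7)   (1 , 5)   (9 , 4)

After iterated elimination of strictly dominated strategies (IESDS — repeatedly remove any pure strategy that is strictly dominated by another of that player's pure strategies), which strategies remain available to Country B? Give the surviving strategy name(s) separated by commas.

C

For Country A, Y strictly dominates W on the remaining columns (L: 6>5, C: 5>4, R: 9>0); eliminate W.
For Country A, Y strictly dominates X on the remaining columns (L: 6>4, C: 5>3, R: 9>7); eliminate X.
For Country B, C strictly dominates R on the remaining rows (Y: 8>2, Z: 5>4); eliminate R.
Row Z is eliminated: Y beats it against every remaining column (L: 6>3, C: 5>1).
For Country B, C strictly dominates L on the remaining rows (Y: 8>2); eliminate L.
Among the remaining strategies, none is strictly dominated by another pure strategy of the same player, so the elimination stops.
Surviving strategies — Country A: {Y}; Country B: {C}.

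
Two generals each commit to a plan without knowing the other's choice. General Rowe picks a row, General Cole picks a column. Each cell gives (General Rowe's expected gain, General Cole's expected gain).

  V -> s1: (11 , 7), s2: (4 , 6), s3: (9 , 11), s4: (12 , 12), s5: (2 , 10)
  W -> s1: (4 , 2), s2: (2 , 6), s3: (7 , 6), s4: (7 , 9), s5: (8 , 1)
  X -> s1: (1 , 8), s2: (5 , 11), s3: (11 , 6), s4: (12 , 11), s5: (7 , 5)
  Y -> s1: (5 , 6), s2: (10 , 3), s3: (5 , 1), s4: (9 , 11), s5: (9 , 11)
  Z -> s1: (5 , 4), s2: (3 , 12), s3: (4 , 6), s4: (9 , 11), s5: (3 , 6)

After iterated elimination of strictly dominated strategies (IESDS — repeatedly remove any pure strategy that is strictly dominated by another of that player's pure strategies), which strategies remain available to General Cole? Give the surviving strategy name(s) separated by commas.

s2, s4, s5

General Cole's strategy s1 is strictly dominated by s4 (V: 12>7, W: 9>2, X: 11>8, Y: 11>6, Z: 11>4) and is removed.
For General Rowe, X strictly dominates Z on the remaining columns (s2: 5>3, s3: 11>4, s4: 12>9, s5: 7>3); eliminate Z.
For General Cole, s4 strictly dominates s3 on the remaining rows (V: 12>11, W: 9>6, X: 11>6, Y: 11>1); eliminate s3.
Row W is eliminated: Y beats it against every remaining column (s2: 10>2, s4: 9>7, s5: 9>8).
Among the remaining strategies, none is strictly dominated by another pure strategy of the same player, so the elimination stops.
Surviving strategies — General Rowe: {V, X, Y}; General Cole: {s2, s4, s5}.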